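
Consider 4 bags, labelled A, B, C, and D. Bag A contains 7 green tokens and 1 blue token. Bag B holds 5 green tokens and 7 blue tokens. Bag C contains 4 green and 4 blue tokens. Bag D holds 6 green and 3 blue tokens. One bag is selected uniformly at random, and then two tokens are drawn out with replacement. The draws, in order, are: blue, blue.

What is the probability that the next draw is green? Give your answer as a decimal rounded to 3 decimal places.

0.494

For each hypothesis, P(data | H) works out to: P(data | bag A) = (1/8)(1/8) = 0.015625; P(data | bag B) = (7/12)(7/12) = 0.34028; P(data | bag C) = (4/8)(4/8) = 0.25; P(data | bag D) = (3/9)(3/9) = 0.11111.
Weighting by the prior gives 1/4 · 0.015625 = 0.0039062, 1/4 · 0.34028 = 0.085069, 1/4 · 0.25 = 0.0625, 1/4 · 0.11111 = 0.027778; summing to 0.17925.
The posterior is then P(bag A | data) = 0.021792, P(bag B | data) = 0.47458, P(bag C | data) = 0.34867, P(bag D | data) = 0.15496.
Averaging over the posterior, P(green next | data) = (7/8)(0.021792) + (5/12)(0.47458) + (1/2)(0.34867) + (2/3)(0.15496) = 0.49445.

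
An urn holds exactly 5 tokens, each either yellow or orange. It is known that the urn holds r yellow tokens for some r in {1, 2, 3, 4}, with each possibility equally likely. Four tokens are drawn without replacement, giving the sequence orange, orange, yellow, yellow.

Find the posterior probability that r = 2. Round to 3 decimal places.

For each hypothesis, P(data | H) works out to: P(data | r = 1) = (4/5)(3/4)(1/3)(0/2) = 0; P(data | r = 2) = (3/5)(2/4)(2/3)(1/2) = 1/10; P(data | r = 3) = (2/5)(1/4)(3/3)(2/2) = 1/10; P(data | r = 4) = (1/5)(0/4) = 0.
The prior-weighted likelihoods are 1/4 · 0 = 0, 1/4 · 1/10 = 1/40, 1/4 · 1/10 = 1/40, 1/4 · 0 = 0; these sum to 1/20.
Therefore the posterior P(r = 2 | data) = (1/40) / (1/20) = 1/2.

0.500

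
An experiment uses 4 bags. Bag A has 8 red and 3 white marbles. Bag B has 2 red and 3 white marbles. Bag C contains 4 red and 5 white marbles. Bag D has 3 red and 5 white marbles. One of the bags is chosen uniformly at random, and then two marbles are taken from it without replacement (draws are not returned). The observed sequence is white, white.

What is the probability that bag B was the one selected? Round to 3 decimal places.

0.303

For each hypothesis, P(data | H) works out to: P(data | bag A) = (3/11)(2/10) = 0.054545; P(data | bag B) = (3/5)(2/4) = 0.3; P(data | bag C) = (5/9)(4/8) = 0.27778; P(data | bag D) = (5/8)(4/7) = 0.35714.
Multiplying each by its prior: 1/4 · 0.054545 = 0.013636, 1/4 · 0.3 = 0.075, 1/4 · 0.27778 = 0.069444, 1/4 · 0.35714 = 0.089286; with total 0.24737.
So P(bag B | data) = (0.075) / (0.24737) = 0.30319.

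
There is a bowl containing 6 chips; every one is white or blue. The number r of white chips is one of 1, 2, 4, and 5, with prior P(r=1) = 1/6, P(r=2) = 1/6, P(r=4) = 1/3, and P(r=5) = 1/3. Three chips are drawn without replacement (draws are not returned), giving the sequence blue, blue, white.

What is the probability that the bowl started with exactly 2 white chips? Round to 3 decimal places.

For each hypothesis, P(data | H) works out to: P(data | r = 1) = (5/6)(4/5)(1/4) = 1/6; P(data | r = 2) = (4/6)(3/5)(2/4) = 1/5; P(data | r = 4) = (2/6)(1/5)(4/4) = 1/15; P(data | r = 5) = (1/6)(0/5) = 0.
Weighting by the prior gives 1/6 · 1/6 = 1/36, 1/6 · 1/5 = 1/30, 1/3 · 1/15 = 1/45, 1/3 · 0 = 0; these sum to 1/12.
So P(r = 2 | data) = (1/30) / (1/12) = 2/5.

0.400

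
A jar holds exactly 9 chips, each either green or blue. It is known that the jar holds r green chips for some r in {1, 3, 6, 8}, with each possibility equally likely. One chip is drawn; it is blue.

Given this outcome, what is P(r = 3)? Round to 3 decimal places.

0.333

For each hypothesis, P(data | H) works out to: P(data | r = 1) = (8/9) = 8/9; P(data | r = 3) = (6/9) = 2/3; P(data | r = 6) = (3/9) = 1/3; P(data | r = 8) = (1/9) = 1/9.
The prior-weighted likelihoods are 1/4 · 8/9 = 2/9, 1/4 · 2/3 = 1/6, 1/4 · 1/3 = 1/12, 1/4 · 1/9 = 1/36; these sum to 1/2.
So P(r = 3 | data) = (1/6) / (1/2) = 1/3.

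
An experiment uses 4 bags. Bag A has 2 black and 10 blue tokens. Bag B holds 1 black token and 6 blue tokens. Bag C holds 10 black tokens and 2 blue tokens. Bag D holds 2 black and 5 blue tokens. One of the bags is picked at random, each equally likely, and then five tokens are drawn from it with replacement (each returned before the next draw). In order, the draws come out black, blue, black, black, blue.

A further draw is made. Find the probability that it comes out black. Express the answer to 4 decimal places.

The likelihood of the observed sequence under each hypothesis: P(data | bag A) = (2/12)(10/12)(2/12)(2/12)(10/12) = 0.003215; P(data | bag B) = (1/7)(6/7)(1/7)(1/7)(6/7) = 0.002142; P(data | bag C) = (10/12)(2/12)(10/12)(10/12)(2/12) = 0.016075; P(data | bag D) = (2/7)(5/7)(2/7)(2/7)(5/7) = 0.0119.
Multiplying each by its prior: 1/4 · 0.003215 = 0.00080376, 1/4 · 0.002142 = 0.00053549, 1/4 · 0.016075 = 0.0040188, 1/4 · 0.0119 = 0.002975; these sum to 0.008333.
The posterior is then P(bag A | data) = 0.096455, P(bag B | data) = 0.064262, P(bag C | data) = 0.48227, P(bag D | data) = 0.35701.
Averaging over the posterior, P(black next | data) = (1/6)(0.096455) + (1/7)(0.064262) + (5/6)(0.48227) + (2/7)(0.35701) = 0.52915.

0.5292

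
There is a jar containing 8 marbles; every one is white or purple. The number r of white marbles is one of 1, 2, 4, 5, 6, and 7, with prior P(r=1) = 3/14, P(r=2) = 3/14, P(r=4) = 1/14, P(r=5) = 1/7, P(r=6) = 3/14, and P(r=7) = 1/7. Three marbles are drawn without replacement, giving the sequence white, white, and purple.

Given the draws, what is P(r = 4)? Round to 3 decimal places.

Compute the likelihood of the observed sequence for each case: P(data | r = 1) = (1/8)(0/7) = 0; P(data | r = 2) = (2/8)(1/7)(6/6) = 1/28; P(data | r = 4) = (4/8)(3/7)(4/6) = 1/7; P(data | r = 5) = (5/8)(4/7)(3/6) = 5/28; P(data | r = 6) = (6/8)(5/7)(2/6) = 5/28; P(data | r = 7) = (7/8)(6/7)(1/6) = 1/8.
The prior-weighted likelihoods are 3/14 · 0 = 0, 3/14 · 1/28 = 3/392, 1/14 · 1/7 = 1/98, 1/7 · 5/28 = 5/196, 3/14 · 5/28 = 15/392, 1/7 · 1/8 = 1/56; these sum to 39/392.
So P(r = 4 | data) = (1/98) / (39/392) = 4/39.

0.103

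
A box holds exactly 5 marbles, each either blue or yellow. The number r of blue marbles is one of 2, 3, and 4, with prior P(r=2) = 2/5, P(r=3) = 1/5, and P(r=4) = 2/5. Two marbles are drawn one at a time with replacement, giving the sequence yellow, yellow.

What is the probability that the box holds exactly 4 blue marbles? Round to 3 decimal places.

For each hypothesis, P(data | H) works out to: P(data | r = 2) = (3/5)(3/5) = 9/25; P(data | r = 3) = (2/5)(2/5) = 4/25; P(data | r = 4) = (1/5)(1/5) = 1/25.
Multiplying each by its prior: 2/5 · 9/25 = 18/125, 1/5 · 4/25 = 4/125, 2/5 · 1/25 = 2/125; with total 24/125.
Therefore the posterior P(r = 4 | data) = (2/125) / (24/125) = 1/12.

0.083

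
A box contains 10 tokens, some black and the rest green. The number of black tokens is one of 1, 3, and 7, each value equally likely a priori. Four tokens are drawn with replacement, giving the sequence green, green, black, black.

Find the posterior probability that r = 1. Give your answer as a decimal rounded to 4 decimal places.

The likelihood of the observed sequence under each hypothesis: P(data | r = 1) = (9/10)(9/10)(1/10)(1/10) = 0.0081; P(data | r = 3) = (7/10)(7/10)(3/10)(3/10) = 0.0441; P(data | r = 7) = (3/10)(3/10)(7/10)(7/10) = 0.0441.
Multiplying each by its prior: 1/3 · 0.0081 = 0.0027, 1/3 · 0.0441 = 0.0147, 1/3 · 0.0441 = 0.0147; with total 0.0321.
Therefore the posterior P(r = 1 | data) = (0.0027) / (0.0321) = 0.084112.

0.0841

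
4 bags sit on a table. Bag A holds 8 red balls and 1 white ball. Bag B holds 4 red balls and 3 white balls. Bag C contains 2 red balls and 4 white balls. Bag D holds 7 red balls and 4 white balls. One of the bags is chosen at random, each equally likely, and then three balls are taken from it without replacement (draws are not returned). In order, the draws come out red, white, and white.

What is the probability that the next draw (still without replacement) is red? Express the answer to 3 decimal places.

Under each hypothesis, the probability of the observed sequence is: P(data | bag A) = (8/9)(1/8)(0/7) = 0; P(data | bag B) = (4/7)(3/6)(2/5) = 0.11429; P(data | bag C) = (2/6)(4/5)(3/4) = 0.2; P(data | bag D) = (7/11)(4/10)(3/9) = 0.084848.
The prior-weighted likelihoods are 1/4 · 0 = 0, 1/4 · 0.11429 = 0.028571, 1/4 · 0.2 = 0.05, 1/4 · 0.084848 = 0.021212; with total 0.099784.
The posterior is then P(bag A | data) = 0, P(bag B | data) = 0.28633, P(bag C | data) = 0.50108, P(bag D | data) = 0.21258.
Averaging over the posterior, P(red next | data) = (3/4)(0.28633) + (1/3)(0.50108) + (3/4)(0.21258) = 0.54121.

0.541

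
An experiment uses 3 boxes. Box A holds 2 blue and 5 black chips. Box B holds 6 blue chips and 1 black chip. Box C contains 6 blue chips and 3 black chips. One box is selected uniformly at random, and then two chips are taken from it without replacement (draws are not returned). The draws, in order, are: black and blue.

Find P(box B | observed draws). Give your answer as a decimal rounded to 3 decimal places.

For each hypothesis, P(data | H) works out to: P(data | box A) = (5/7)(2/6) = 5/21; P(data | box B) = (1/7)(6/6) = 1/7; P(data | box C) = (3/9)(6/8) = 1/4.
Multiplying each by its prior: 1/3 · 5/21 = 5/63, 1/3 · 1/7 = 1/21, 1/3 · 1/4 = 1/12; with total 53/252.
By Bayes' rule, P(box B | data) = (1/21) / (53/252) = 12/53.

0.226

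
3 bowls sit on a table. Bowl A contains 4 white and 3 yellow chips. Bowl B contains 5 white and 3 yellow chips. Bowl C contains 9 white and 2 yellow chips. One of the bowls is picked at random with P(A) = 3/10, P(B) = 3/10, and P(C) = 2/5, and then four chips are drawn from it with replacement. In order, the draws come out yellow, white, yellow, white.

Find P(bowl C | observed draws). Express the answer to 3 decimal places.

Under each hypothesis, the probability of the observed sequence is: P(data | bowl A) = (3/7)(4/7)(3/7)(4/7) = 0.059975; P(data | bowl B) = (3/8)(5/8)(3/8)(5/8) = 0.054932; P(data | bowl C) = (2/11)(9/11)(2/11)(9/11) = 0.02213.
Multiplying each by its prior: 3/10 · 0.059975 = 0.017993, 3/10 · 0.054932 = 0.016479, 2/5 · 0.02213 = 0.0088519; these sum to 0.043324.
Therefore the posterior P(bowl C | data) = (0.0088519) / (0.043324) = 0.20432.

0.204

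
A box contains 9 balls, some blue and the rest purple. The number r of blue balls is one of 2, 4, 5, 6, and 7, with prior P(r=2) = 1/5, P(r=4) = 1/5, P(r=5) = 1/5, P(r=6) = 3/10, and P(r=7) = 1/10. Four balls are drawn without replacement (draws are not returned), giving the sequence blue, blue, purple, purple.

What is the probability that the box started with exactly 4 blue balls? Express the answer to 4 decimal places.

For each hypothesis, P(data | H) works out to: P(data | r = 2) = (2/9)(1/8)(7/7)(6/6) = 0.027778; P(data | r = 4) = (4/9)(3/8)(5/7)(4/6) = 0.079365; P(data | r = 5) = (5/9)(4/8)(4/7)(3/6) = 0.079365; P(data | r = 6) = (6/9)(5/8)(3/7)(2/6) = 0.059524; P(data | r = 7) = (7/9)(6/8)(2/7)(1/6) = 0.027778.
Weighting by the prior gives 1/5 · 0.027778 = 0.0055556, 1/5 · 0.079365 = 0.015873, 1/5 · 0.079365 = 0.015873, 3/10 · 0.059524 = 0.017857, 1/10 · 0.027778 = 0.0027778; these sum to 0.057937.
By Bayes' rule, P(r = 4 | data) = (0.015873) / (0.057937) = 0.27397.

0.2740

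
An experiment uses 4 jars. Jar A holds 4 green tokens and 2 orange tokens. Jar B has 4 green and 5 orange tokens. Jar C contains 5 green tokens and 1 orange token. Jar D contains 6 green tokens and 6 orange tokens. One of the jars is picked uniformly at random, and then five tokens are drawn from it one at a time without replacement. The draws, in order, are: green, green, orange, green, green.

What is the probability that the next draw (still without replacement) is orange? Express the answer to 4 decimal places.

0.3441

Under each hypothesis, the probability of the observed sequence is: P(data | jar A) = (4/6)(3/5)(2/4)(2/3)(1/2) = 0.066667; P(data | jar B) = (4/9)(3/8)(5/7)(2/6)(1/5) = 0.0079365; P(data | jar C) = (5/6)(4/5)(1/4)(3/3)(2/2) = 0.16667; P(data | jar D) = (6/12)(5/11)(6/10)(4/9)(3/8) = 0.022727.
The prior-weighted likelihoods are 1/4 · 0.066667 = 0.016667, 1/4 · 0.0079365 = 0.0019841, 1/4 · 0.16667 = 0.041667, 1/4 · 0.022727 = 0.0056818; with total 0.065999.
Dividing through by the total gives posterior P(jar A | data) = 0.25253, P(jar B | data) = 0.030063, P(jar C | data) = 0.63132, P(jar D | data) = 0.086089.
The predictive probability is P(orange next | data) = (1)(0.25253) + (1)(0.030063) + (0)(0.63132) + (5/7)(0.086089) = 0.34408.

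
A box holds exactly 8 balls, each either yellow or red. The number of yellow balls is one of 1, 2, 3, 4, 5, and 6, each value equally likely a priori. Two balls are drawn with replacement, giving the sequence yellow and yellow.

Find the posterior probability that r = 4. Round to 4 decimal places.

0.1758

For each hypothesis, P(data | H) works out to: P(data | r = 1) = (1/8)(1/8) = 1/64; P(data | r = 2) = (2/8)(2/8) = 1/16; P(data | r = 3) = (3/8)(3/8) = 9/64; P(data | r = 4) = (4/8)(4/8) = 1/4; P(data | r = 5) = (5/8)(5/8) = 25/64; P(data | r = 6) = (6/8)(6/8) = 9/16.
Multiplying each by its prior: 1/6 · 1/64 = 1/384, 1/6 · 1/16 = 1/96, 1/6 · 9/64 = 3/128, 1/6 · 1/4 = 1/24, 1/6 · 25/64 = 25/384, 1/6 · 9/16 = 3/32; with total 91/384.
So P(r = 4 | data) = (1/24) / (91/384) = 16/91.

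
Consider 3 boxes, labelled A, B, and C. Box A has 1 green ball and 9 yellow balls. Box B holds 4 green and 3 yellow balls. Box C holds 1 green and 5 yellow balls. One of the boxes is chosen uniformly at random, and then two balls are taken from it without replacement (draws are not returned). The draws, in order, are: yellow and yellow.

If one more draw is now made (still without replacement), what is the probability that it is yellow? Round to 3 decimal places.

For each hypothesis, P(data | H) works out to: P(data | box A) = (9/10)(8/9) = 4/5; P(data | box B) = (3/7)(2/6) = 1/7; P(data | box C) = (5/6)(4/5) = 2/3.
The prior-weighted likelihoods are 1/3 · 4/5 = 4/15, 1/3 · 1/7 = 1/21, 1/3 · 2/3 = 2/9; summing to 169/315.
Normalising, the posterior is P(box A | data) = 84/169, P(box B | data) = 15/169, P(box C | data) = 70/169.
The predictive probability is P(yellow next | data) = (7/8)(84/169) + (1/5)(15/169) + (3/4)(70/169) = 129/169.

0.763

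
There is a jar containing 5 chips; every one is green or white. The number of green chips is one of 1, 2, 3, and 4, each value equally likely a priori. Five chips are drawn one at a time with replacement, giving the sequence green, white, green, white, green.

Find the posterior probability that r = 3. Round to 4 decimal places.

0.4154

For each hypothesis, P(data | H) works out to: P(data | r = 1) = (1/5)(4/5)(1/5)(4/5)(1/5) = 0.00512; P(data | r = 2) = (2/5)(3/5)(2/5)(3/5)(2/5) = 0.02304; P(data | r = 3) = (3/5)(2/5)(3/5)(2/5)(3/5) = 0.03456; P(data | r = 4) = (4/5)(1/5)(4/5)(1/5)(4/5) = 0.02048.
The prior-weighted likelihoods are 1/4 · 0.00512 = 0.00128, 1/4 · 0.02304 = 0.00576, 1/4 · 0.03456 = 0.00864, 1/4 · 0.02048 = 0.00512; with total 0.0208.
Therefore the posterior P(r = 3 | data) = (0.00864) / (0.0208) = 0.41538.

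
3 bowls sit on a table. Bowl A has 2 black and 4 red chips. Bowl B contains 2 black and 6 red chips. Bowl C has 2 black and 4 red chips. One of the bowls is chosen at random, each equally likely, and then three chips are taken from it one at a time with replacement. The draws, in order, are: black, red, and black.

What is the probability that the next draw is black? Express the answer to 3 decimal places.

The likelihood of the observed sequence under each hypothesis: P(data | bowl A) = (2/6)(4/6)(2/6) = 0.074074; P(data | bowl B) = (2/8)(6/8)(2/8) = 0.046875; P(data | bowl C) = (2/6)(4/6)(2/6) = 0.074074.
Multiplying each by its prior: 1/3 · 0.074074 = 0.024691, 1/3 · 0.046875 = 0.015625, 1/3 · 0.074074 = 0.024691; with total 0.065008.
Dividing through by the total gives posterior P(bowl A | data) = 0.37982, P(bowl B | data) = 0.24036, P(bowl C | data) = 0.37982.
So P(black next | data) = Σ P(black next | H) P(H | data) = (1/3)(0.37982) + (1/4)(0.24036) + (1/3)(0.37982) = 0.3133.

0.313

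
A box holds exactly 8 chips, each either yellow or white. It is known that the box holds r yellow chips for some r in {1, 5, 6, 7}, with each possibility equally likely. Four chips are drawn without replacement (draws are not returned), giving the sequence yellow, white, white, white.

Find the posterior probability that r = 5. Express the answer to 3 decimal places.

0.125

For each hypothesis, P(data | H) works out to: P(data | r = 1) = (1/8)(7/7)(6/6)(5/5) = 1/8; P(data | r = 5) = (5/8)(3/7)(2/6)(1/5) = 1/56; P(data | r = 6) = (6/8)(2/7)(1/6)(0/5) = 0; P(data | r = 7) = (7/8)(1/7)(0/6) = 0.
Weighting by the prior gives 1/4 · 1/8 = 1/32, 1/4 · 1/56 = 1/224, 1/4 · 0 = 0, 1/4 · 0 = 0; summing to 1/28.
By Bayes' rule, P(r = 5 | data) = (1/224) / (1/28) = 1/8.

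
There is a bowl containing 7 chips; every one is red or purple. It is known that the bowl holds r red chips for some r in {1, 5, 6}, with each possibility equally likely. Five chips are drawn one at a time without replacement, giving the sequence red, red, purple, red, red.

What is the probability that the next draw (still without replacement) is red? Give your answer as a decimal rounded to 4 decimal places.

0.8000

Under each hypothesis, the probability of the observed sequence is: P(data | r = 1) = (1/7)(0/6) = 0; P(data | r = 5) = (5/7)(4/6)(2/5)(3/4)(2/3) = 2/21; P(data | r = 6) = (6/7)(5/6)(1/5)(4/4)(3/3) = 1/7.
Weighting by the prior gives 1/3 · 0 = 0, 1/3 · 2/21 = 2/63, 1/3 · 1/7 = 1/21; summing to 5/63.
Dividing through by the total gives posterior P(r = 1 | data) = 0, P(r = 5 | data) = 2/5, P(r = 6 | data) = 3/5.
Averaging over the posterior, P(red next | data) = (1/2)(2/5) + (1)(3/5) = 4/5.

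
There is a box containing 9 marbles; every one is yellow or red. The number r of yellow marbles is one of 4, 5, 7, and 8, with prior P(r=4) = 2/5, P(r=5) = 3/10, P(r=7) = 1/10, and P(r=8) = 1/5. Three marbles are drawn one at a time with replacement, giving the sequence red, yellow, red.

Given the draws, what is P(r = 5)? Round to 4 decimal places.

0.3509

Under each hypothesis, the probability of the observed sequence is: P(data | r = 4) = (5/9)(4/9)(5/9) = 0.13717; P(data | r = 5) = (4/9)(5/9)(4/9) = 0.10974; P(data | r = 7) = (2/9)(7/9)(2/9) = 0.038409; P(data | r = 8) = (1/9)(8/9)(1/9) = 0.010974.
The prior-weighted likelihoods are 2/5 · 0.13717 = 0.05487, 3/10 · 0.10974 = 0.032922, 1/10 · 0.038409 = 0.0038409, 1/5 · 0.010974 = 0.0021948; summing to 0.093827.
So P(r = 5 | data) = (0.032922) / (0.093827) = 0.35088.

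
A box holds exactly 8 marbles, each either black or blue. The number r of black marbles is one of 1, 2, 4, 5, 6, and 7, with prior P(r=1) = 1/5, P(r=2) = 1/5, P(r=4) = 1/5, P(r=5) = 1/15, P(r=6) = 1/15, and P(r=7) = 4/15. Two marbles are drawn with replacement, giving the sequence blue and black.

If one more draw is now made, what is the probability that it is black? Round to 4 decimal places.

Compute the likelihood of the observed sequence for each case: P(data | r = 1) = (7/8)(1/8) = 7/64; P(data | r = 2) = (6/8)(2/8) = 3/16; P(data | r = 4) = (4/8)(4/8) = 1/4; P(data | r = 5) = (3/8)(5/8) = 15/64; P(data | r = 6) = (2/8)(6/8) = 3/16; P(data | r = 7) = (1/8)(7/8) = 7/64.
Multiplying each by its prior: 1/5 · 7/64 = 7/320, 1/5 · 3/16 = 3/80, 1/5 · 1/4 = 1/20, 1/15 · 15/64 = 1/64, 1/15 · 3/16 = 1/80, 4/15 · 7/64 = 7/240; with total 1/6.
The posterior is then P(r = 1 | data) = 21/160, P(r = 2 | data) = 9/40, P(r = 4 | data) = 3/10, P(r = 5 | data) = 3/32, P(r = 6 | data) = 3/40, P(r = 7 | data) = 7/40.
Averaging over the posterior, P(black next | data) = (1/8)(21/160) + (1/4)(9/40) + (1/2)(3/10) + (5/8)(3/32) + (3/4)(3/40) + (7/8)(7/40) = 157/320.

0.4906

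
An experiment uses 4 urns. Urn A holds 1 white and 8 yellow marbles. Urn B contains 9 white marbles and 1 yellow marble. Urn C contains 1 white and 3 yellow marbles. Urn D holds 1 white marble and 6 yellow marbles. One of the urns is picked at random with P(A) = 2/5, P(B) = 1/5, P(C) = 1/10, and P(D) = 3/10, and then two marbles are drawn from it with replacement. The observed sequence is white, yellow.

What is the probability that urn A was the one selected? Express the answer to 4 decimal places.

0.3496

Under each hypothesis, the probability of the observed sequence is: P(data | urn A) = (1/9)(8/9) = 0.098765; P(data | urn B) = (9/10)(1/10) = 0.09; P(data | urn C) = (1/4)(3/4) = 0.1875; P(data | urn D) = (1/7)(6/7) = 0.12245.
Weighting by the prior gives 2/5 · 0.098765 = 0.039506, 1/5 · 0.09 = 0.018, 1/10 · 0.1875 = 0.01875, 3/10 · 0.12245 = 0.036735; these sum to 0.11299.
Hence P(urn A | data) = (0.039506) / (0.11299) = 0.34964.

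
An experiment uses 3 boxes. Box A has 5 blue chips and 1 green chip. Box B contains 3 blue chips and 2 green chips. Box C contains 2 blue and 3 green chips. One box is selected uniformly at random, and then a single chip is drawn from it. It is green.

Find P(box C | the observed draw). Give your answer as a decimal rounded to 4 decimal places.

0.5143

The likelihood of this draw under each hypothesis: P(data | box A) = (1/6) = 1/6; P(data | box B) = (2/5) = 2/5; P(data | box C) = (3/5) = 3/5.
The prior-weighted likelihoods are 1/3 · 1/6 = 1/18, 1/3 · 2/5 = 2/15, 1/3 · 3/5 = 1/5; summing to 7/18.
So P(box C | data) = (1/5) / (7/18) = 18/35.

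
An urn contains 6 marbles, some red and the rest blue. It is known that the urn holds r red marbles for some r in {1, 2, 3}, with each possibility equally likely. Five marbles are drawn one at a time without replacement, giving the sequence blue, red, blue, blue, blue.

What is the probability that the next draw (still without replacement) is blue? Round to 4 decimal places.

0.7143

Compute the likelihood of the observed sequence for each case: P(data | r = 1) = (5/6)(1/5)(4/4)(3/3)(2/2) = 1/6; P(data | r = 2) = (4/6)(2/5)(3/4)(2/3)(1/2) = 1/15; P(data | r = 3) = (3/6)(3/5)(2/4)(1/3)(0/2) = 0.
The prior-weighted likelihoods are 1/3 · 1/6 = 1/18, 1/3 · 1/15 = 1/45, 1/3 · 0 = 0; summing to 7/90.
The posterior is then P(r = 1 | data) = 5/7, P(r = 2 | data) = 2/7, P(r = 3 | data) = 0.
Averaging over the posterior, P(blue next | data) = (1)(5/7) + (0)(2/7) = 5/7.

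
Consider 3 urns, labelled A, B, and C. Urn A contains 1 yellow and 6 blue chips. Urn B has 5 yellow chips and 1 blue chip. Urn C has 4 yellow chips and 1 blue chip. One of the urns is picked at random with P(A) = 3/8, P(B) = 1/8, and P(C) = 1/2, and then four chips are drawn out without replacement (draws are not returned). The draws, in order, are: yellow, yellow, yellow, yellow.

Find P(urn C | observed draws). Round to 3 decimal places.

0.706

Under each hypothesis, the probability of the observed sequence is: P(data | urn A) = (1/7)(0/6) = 0; P(data | urn B) = (5/6)(4/5)(3/4)(2/3) = 1/3; P(data | urn C) = (4/5)(3/4)(2/3)(1/2) = 1/5.
Multiplying each by its prior: 3/8 · 0 = 0, 1/8 · 1/3 = 1/24, 1/2 · 1/5 = 1/10; summing to 17/120.
Hence P(urn C | data) = (1/10) / (17/120) = 12/17.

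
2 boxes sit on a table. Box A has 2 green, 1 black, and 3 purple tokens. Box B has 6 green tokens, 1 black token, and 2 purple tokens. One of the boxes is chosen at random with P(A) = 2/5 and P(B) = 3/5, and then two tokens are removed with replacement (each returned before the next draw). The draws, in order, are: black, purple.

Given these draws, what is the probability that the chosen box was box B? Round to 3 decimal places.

For each hypothesis, P(data | H) works out to: P(data | box A) = (1/6)(3/6) = 1/12; P(data | box B) = (1/9)(2/9) = 2/81.
Multiplying each by its prior: 2/5 · 1/12 = 1/30, 3/5 · 2/81 = 2/135; summing to 13/270.
Therefore the posterior P(box B | data) = (2/135) / (13/270) = 4/13.

0.308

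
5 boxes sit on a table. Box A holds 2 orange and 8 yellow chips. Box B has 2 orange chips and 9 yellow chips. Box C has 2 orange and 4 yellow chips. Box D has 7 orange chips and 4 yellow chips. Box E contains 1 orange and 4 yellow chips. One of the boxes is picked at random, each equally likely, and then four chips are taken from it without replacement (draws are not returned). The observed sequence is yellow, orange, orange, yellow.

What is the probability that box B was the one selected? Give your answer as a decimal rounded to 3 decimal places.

0.107

Under each hypothesis, the probability of the observed sequence is: P(data | box A) = (8/10)(2/9)(1/8)(7/7) = 0.022222; P(data | box B) = (9/11)(2/10)(1/9)(8/8) = 0.018182; P(data | box C) = (4/6)(2/5)(1/4)(3/3) = 0.066667; P(data | box D) = (4/11)(7/10)(6/9)(3/8) = 0.063636; P(data | box E) = (4/5)(1/4)(0/3) = 0.
Multiplying each by its prior: 1/5 · 0.022222 = 0.0044444, 1/5 · 0.018182 = 0.0036364, 1/5 · 0.066667 = 0.013333, 1/5 · 0.063636 = 0.012727, 1/5 · 0 = 0; with total 0.034141.
Hence P(box B | data) = (0.0036364) / (0.034141) = 0.10651.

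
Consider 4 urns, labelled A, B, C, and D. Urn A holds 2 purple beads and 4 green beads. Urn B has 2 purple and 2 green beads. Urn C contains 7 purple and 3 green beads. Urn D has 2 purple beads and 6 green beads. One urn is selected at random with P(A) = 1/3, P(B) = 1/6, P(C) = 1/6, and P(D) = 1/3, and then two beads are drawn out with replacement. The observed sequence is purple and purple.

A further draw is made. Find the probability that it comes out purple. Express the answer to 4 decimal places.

0.5273

Under each hypothesis, the probability of the observed sequence is: P(data | urn A) = (2/6)(2/6) = 0.11111; P(data | urn B) = (2/4)(2/4) = 0.25; P(data | urn C) = (7/10)(7/10) = 0.49; P(data | urn D) = (2/8)(2/8) = 0.0625.
Multiplying each by its prior: 1/3 · 0.11111 = 0.037037, 1/6 · 0.25 = 0.041667, 1/6 · 0.49 = 0.081667, 1/3 · 0.0625 = 0.020833; with total 0.1812.
Normalising, the posterior is P(urn A | data) = 0.20439, P(urn B | data) = 0.22994, P(urn C | data) = 0.45069, P(urn D | data) = 0.11497.
The predictive probability is P(purple next | data) = (1/3)(0.20439) + (1/2)(0.22994) + (7/10)(0.45069) + (1/4)(0.11497) = 0.52733.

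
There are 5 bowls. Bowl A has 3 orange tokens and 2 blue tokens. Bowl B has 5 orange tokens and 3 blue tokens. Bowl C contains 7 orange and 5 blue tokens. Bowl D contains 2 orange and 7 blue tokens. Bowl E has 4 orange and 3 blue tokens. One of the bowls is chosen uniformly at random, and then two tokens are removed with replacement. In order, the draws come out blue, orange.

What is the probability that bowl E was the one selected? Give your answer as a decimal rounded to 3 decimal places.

0.216

Under each hypothesis, the probability of the observed sequence is: P(data | bowl A) = (2/5)(3/5) = 0.24; P(data | bowl B) = (3/8)(5/8) = 0.23438; P(data | bowl C) = (5/12)(7/12) = 0.24306; P(data | bowl D) = (7/9)(2/9) = 0.17284; P(data | bowl E) = (3/7)(4/7) = 0.2449.
Multiplying each by its prior: 1/5 · 0.24 = 0.048, 1/5 · 0.23438 = 0.046875, 1/5 · 0.24306 = 0.048611, 1/5 · 0.17284 = 0.034568, 1/5 · 0.2449 = 0.04898; with total 0.22703.
Therefore the posterior P(bowl E | data) = (0.04898) / (0.22703) = 0.21574.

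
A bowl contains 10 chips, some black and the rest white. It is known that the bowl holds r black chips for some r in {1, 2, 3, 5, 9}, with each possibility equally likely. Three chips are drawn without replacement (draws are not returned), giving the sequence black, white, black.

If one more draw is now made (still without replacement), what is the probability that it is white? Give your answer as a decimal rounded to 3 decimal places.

0.475

For each hypothesis, P(data | H) works out to: P(data | r = 1) = (1/10)(9/9)(0/8) = 0; P(data | r = 2) = (2/10)(8/9)(1/8) = 1/45; P(data | r = 3) = (3/10)(7/9)(2/8) = 7/120; P(data | r = 5) = (5/10)(5/9)(4/8) = 5/36; P(data | r = 9) = (9/10)(1/9)(8/8) = 1/10.
The prior-weighted likelihoods are 1/5 · 0 = 0, 1/5 · 1/45 = 1/225, 1/5 · 7/120 = 7/600, 1/5 · 5/36 = 1/36, 1/5 · 1/10 = 1/50; these sum to 23/360.
Dividing through by the total gives posterior P(r = 1 | data) = 0, P(r = 2 | data) = 8/115, P(r = 3 | data) = 21/115, P(r = 5 | data) = 10/23, P(r = 9 | data) = 36/115.
The predictive probability is P(white next | data) = (1)(8/115) + (6/7)(21/115) + (4/7)(10/23) + (0)(36/115) = 382/805.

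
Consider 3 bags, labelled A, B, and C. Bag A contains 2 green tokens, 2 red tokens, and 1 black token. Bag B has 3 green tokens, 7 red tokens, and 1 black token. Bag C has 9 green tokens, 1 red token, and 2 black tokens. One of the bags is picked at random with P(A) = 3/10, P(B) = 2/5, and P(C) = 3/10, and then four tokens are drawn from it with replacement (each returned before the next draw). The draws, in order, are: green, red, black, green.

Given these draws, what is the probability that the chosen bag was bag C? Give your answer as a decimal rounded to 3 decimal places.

0.296

For each hypothesis, P(data | H) works out to: P(data | bag A) = (2/5)(2/5)(1/5)(2/5) = 0.0128; P(data | bag B) = (3/11)(7/11)(1/11)(3/11) = 0.004303; P(data | bag C) = (9/12)(1/12)(2/12)(9/12) = 0.0078125.
Multiplying each by its prior: 3/10 · 0.0128 = 0.00384, 2/5 · 0.004303 = 0.0017212, 3/10 · 0.0078125 = 0.0023437; these sum to 0.0079049.
Therefore the posterior P(bag C | data) = (0.0023437) / (0.0079049) = 0.29649.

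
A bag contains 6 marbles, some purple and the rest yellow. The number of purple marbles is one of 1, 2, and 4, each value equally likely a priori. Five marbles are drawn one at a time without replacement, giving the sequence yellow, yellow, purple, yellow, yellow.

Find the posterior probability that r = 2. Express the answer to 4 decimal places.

Under each hypothesis, the probability of the observed sequence is: P(data | r = 1) = (5/6)(4/5)(1/4)(3/3)(2/2) = 1/6; P(data | r = 2) = (4/6)(3/5)(2/4)(2/3)(1/2) = 1/15; P(data | r = 4) = (2/6)(1/5)(4/4)(0/3) = 0.
Weighting by the prior gives 1/3 · 1/6 = 1/18, 1/3 · 1/15 = 1/45, 1/3 · 0 = 0; these sum to 7/90.
Hence P(r = 2 | data) = (1/45) / (7/90) = 2/7.

0.2857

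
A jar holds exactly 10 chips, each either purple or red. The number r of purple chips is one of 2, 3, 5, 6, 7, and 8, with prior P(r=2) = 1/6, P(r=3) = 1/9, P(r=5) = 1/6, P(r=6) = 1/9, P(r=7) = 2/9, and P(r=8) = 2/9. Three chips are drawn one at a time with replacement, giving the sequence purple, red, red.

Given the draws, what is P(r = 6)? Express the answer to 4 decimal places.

For each hypothesis, P(data | H) works out to: P(data | r = 2) = (2/10)(8/10)(8/10) = 0.128; P(data | r = 3) = (3/10)(7/10)(7/10) = 0.147; P(data | r = 5) = (5/10)(5/10)(5/10) = 0.125; P(data | r = 6) = (6/10)(4/10)(4/10) = 0.096; P(data | r = 7) = (7/10)(3/10)(3/10) = 0.063; P(data | r = 8) = (8/10)(2/10)(2/10) = 0.032.
The prior-weighted likelihoods are 1/6 · 0.128 = 0.021333, 1/9 · 0.147 = 0.016333, 1/6 · 0.125 = 0.020833, 1/9 · 0.096 = 0.010667, 2/9 · 0.063 = 0.014, 2/9 · 0.032 = 0.0071111; summing to 0.090278.
By Bayes' rule, P(r = 6 | data) = (0.010667) / (0.090278) = 0.11815.

0.1182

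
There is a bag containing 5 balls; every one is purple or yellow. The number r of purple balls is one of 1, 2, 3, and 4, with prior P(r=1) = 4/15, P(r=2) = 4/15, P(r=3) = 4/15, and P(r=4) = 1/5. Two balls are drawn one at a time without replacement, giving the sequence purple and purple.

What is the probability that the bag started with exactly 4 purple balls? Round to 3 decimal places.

0.529

Under each hypothesis, the probability of the observed sequence is: P(data | r = 1) = (1/5)(0/4) = 0; P(data | r = 2) = (2/5)(1/4) = 1/10; P(data | r = 3) = (3/5)(2/4) = 3/10; P(data | r = 4) = (4/5)(3/4) = 3/5.
Weighting by the prior gives 4/15 · 0 = 0, 4/15 · 1/10 = 2/75, 4/15 · 3/10 = 2/25, 1/5 · 3/5 = 3/25; these sum to 17/75.
By Bayes' rule, P(r = 4 | data) = (3/25) / (17/75) = 9/17.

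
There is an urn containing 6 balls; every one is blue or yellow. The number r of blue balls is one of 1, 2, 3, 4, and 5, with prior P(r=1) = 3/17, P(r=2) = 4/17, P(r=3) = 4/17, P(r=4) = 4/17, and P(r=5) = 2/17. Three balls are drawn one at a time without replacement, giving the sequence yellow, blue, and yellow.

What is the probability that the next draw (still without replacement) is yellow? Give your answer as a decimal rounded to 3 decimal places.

Under each hypothesis, the probability of the observed sequence is: P(data | r = 1) = (5/6)(1/5)(4/4) = 1/6; P(data | r = 2) = (4/6)(2/5)(3/4) = 1/5; P(data | r = 3) = (3/6)(3/5)(2/4) = 3/20; P(data | r = 4) = (2/6)(4/5)(1/4) = 1/15; P(data | r = 5) = (1/6)(5/5)(0/4) = 0.
The prior-weighted likelihoods are 3/17 · 1/6 = 1/34, 4/17 · 1/5 = 4/85, 4/17 · 3/20 = 3/85, 4/17 · 1/15 = 4/255, 2/17 · 0 = 0; these sum to 13/102.
The posterior is then P(r = 1 | data) = 3/13, P(r = 2 | data) = 24/65, P(r = 3 | data) = 18/65, P(r = 4 | data) = 8/65, P(r = 5 | data) = 0.
So P(yellow next | data) = Σ P(yellow next | H) P(H | data) = (1)(3/13) + (2/3)(24/65) + (1/3)(18/65) + (0)(8/65) = 37/65.

0.569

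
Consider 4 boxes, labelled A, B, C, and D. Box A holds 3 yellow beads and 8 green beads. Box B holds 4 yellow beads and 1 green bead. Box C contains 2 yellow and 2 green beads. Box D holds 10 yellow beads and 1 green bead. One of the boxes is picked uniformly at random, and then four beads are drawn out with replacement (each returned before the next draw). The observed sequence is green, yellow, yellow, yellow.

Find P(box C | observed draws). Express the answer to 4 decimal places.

For each hypothesis, P(data | H) works out to: P(data | box A) = (8/11)(3/11)(3/11)(3/11) = 0.014753; P(data | box B) = (1/5)(4/5)(4/5)(4/5) = 0.1024; P(data | box C) = (2/4)(2/4)(2/4)(2/4) = 0.0625; P(data | box D) = (1/11)(10/11)(10/11)(10/11) = 0.068301.
Weighting by the prior gives 1/4 · 0.014753 = 0.0036883, 1/4 · 0.1024 = 0.0256, 1/4 · 0.0625 = 0.015625, 1/4 · 0.068301 = 0.017075; these sum to 0.061989.
Hence P(box C | data) = (0.015625) / (0.061989) = 0.25206.

0.2521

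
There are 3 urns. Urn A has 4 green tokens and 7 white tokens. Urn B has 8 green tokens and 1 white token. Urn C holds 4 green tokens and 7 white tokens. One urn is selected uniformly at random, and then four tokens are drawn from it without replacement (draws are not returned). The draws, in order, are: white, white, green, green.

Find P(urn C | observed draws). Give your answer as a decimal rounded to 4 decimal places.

The likelihood of the observed sequence under each hypothesis: P(data | urn A) = (7/11)(6/10)(4/9)(3/8) = 7/110; P(data | urn B) = (1/9)(0/8) = 0; P(data | urn C) = (7/11)(6/10)(4/9)(3/8) = 7/110.
Weighting by the prior gives 1/3 · 7/110 = 7/330, 1/3 · 0 = 0, 1/3 · 7/110 = 7/330; these sum to 7/165.
So P(urn C | data) = (7/330) / (7/165) = 1/2.

0.5000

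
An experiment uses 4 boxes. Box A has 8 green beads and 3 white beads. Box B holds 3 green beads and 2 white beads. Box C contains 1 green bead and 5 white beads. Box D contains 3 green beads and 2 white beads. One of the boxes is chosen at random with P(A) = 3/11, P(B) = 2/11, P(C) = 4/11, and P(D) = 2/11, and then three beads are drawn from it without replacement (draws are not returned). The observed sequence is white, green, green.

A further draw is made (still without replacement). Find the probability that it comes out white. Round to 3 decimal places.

0.403

Under each hypothesis, the probability of the observed sequence is: P(data | box A) = (3/11)(8/10)(7/9) = 28/165; P(data | box B) = (2/5)(3/4)(2/3) = 1/5; P(data | box C) = (5/6)(1/5)(0/4) = 0; P(data | box D) = (2/5)(3/4)(2/3) = 1/5.
The prior-weighted likelihoods are 3/11 · 28/165 = 28/605, 2/11 · 1/5 = 2/55, 4/11 · 0 = 0, 2/11 · 1/5 = 2/55; with total 72/605.
Normalising, the posterior is P(box A | data) = 7/18, P(box B | data) = 11/36, P(box C | data) = 0, P(box D | data) = 11/36.
The predictive probability is P(white next | data) = (1/4)(7/18) + (1/2)(11/36) + (1/2)(11/36) = 29/72.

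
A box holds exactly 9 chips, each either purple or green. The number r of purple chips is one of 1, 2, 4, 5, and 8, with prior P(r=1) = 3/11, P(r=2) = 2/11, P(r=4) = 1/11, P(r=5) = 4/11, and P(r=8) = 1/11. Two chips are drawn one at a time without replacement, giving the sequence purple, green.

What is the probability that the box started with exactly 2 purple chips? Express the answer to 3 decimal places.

0.175

The likelihood of the observed sequence under each hypothesis: P(data | r = 1) = (1/9)(8/8) = 1/9; P(data | r = 2) = (2/9)(7/8) = 7/36; P(data | r = 4) = (4/9)(5/8) = 5/18; P(data | r = 5) = (5/9)(4/8) = 5/18; P(data | r = 8) = (8/9)(1/8) = 1/9.
Weighting by the prior gives 3/11 · 1/9 = 1/33, 2/11 · 7/36 = 7/198, 1/11 · 5/18 = 5/198, 4/11 · 5/18 = 10/99, 1/11 · 1/9 = 1/99; these sum to 20/99.
Hence P(r = 2 | data) = (7/198) / (20/99) = 7/40.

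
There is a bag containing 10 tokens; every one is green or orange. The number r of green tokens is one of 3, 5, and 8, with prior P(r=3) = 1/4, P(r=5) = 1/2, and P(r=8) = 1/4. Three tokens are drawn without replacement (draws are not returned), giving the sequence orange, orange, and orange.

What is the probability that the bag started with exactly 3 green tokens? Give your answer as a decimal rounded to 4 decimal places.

0.6364

The likelihood of the observed sequence under each hypothesis: P(data | r = 3) = (7/10)(6/9)(5/8) = 7/24; P(data | r = 5) = (5/10)(4/9)(3/8) = 1/12; P(data | r = 8) = (2/10)(1/9)(0/8) = 0.
Multiplying each by its prior: 1/4 · 7/24 = 7/96, 1/2 · 1/12 = 1/24, 1/4 · 0 = 0; summing to 11/96.
By Bayes' rule, P(r = 3 | data) = (7/96) / (11/96) = 7/11.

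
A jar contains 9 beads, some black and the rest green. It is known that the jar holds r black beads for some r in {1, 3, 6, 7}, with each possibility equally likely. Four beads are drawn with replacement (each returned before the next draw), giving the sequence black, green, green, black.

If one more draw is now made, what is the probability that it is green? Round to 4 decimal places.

The likelihood of the observed sequence under each hypothesis: P(data | r = 1) = (1/9)(8/9)(8/9)(1/9) = 0.0097546; P(data | r = 3) = (3/9)(6/9)(6/9)(3/9) = 0.049383; P(data | r = 6) = (6/9)(3/9)(3/9)(6/9) = 0.049383; P(data | r = 7) = (7/9)(2/9)(2/9)(7/9) = 0.029873.
Weighting by the prior gives 1/4 · 0.0097546 = 0.0024387, 1/4 · 0.049383 = 0.012346, 1/4 · 0.049383 = 0.012346, 1/4 · 0.029873 = 0.0074684; these sum to 0.034598.
The posterior is then P(r = 1 | data) = 0.070485, P(r = 3 | data) = 0.35683, P(r = 6 | data) = 0.35683, P(r = 7 | data) = 0.21586.
So P(green next | data) = Σ P(green next | H) P(H | data) = (8/9)(0.070485) + (2/3)(0.35683) + (1/3)(0.35683) + (2/9)(0.21586) = 0.46745.

0.4674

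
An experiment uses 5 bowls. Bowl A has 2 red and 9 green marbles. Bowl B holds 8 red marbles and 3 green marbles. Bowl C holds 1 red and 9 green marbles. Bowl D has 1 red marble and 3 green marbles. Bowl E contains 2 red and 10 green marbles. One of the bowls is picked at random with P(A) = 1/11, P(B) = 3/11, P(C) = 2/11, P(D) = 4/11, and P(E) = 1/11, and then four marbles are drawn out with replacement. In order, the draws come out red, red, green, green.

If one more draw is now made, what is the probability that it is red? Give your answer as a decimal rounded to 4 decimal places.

0.4106

Under each hypothesis, the probability of the observed sequence is: P(data | bowl A) = (2/11)(2/11)(9/11)(9/11) = 0.02213; P(data | bowl B) = (8/11)(8/11)(3/11)(3/11) = 0.039342; P(data | bowl C) = (1/10)(1/10)(9/10)(9/10) = 0.0081; P(data | bowl D) = (1/4)(1/4)(3/4)(3/4) = 0.035156; P(data | bowl E) = (2/12)(2/12)(10/12)(10/12) = 0.01929.
Multiplying each by its prior: 1/11 · 0.02213 = 0.0020118, 3/11 · 0.039342 = 0.01073, 2/11 · 0.0081 = 0.0014727, 4/11 · 0.035156 = 0.012784, 1/11 · 0.01929 = 0.0017536; with total 0.028752.
Dividing through by the total gives posterior P(bowl A | data) = 0.069971, P(bowl B | data) = 0.37318, P(bowl C | data) = 0.051222, P(bowl D | data) = 0.44464, P(bowl E | data) = 0.060993.
The predictive probability is P(red next | data) = (2/11)(0.069971) + (8/11)(0.37318) + (1/10)(0.051222) + (1/4)(0.44464) + (1/6)(0.060993) = 0.41057.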